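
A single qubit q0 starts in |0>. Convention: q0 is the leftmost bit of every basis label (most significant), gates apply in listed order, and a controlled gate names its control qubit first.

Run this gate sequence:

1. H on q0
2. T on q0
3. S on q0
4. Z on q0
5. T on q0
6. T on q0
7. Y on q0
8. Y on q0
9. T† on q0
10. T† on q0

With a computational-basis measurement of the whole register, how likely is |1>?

The probability of measuring |1> is 1/2. Key observation: gates 5-10 undo each other exactly, leaving only the rest of the circuit to track.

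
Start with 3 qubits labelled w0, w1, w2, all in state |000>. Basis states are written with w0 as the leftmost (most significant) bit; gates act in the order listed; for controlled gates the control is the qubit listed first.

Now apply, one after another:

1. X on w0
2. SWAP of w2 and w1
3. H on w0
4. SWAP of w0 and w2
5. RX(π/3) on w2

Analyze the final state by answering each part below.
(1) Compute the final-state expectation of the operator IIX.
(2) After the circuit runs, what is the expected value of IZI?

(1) In the final state, IIX has expectation -1.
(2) The observable IZI averages to 1.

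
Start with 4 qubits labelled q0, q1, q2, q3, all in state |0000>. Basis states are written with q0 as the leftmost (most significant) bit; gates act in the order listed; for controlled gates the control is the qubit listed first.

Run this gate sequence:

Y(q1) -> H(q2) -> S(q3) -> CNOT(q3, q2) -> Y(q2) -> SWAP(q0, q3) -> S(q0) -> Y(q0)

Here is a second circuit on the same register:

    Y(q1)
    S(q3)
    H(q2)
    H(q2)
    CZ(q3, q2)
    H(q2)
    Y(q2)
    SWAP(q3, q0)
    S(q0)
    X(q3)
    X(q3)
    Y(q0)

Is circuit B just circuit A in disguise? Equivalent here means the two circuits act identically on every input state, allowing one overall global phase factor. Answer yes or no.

Yes — the two circuits implement the same unitary up to a global phase.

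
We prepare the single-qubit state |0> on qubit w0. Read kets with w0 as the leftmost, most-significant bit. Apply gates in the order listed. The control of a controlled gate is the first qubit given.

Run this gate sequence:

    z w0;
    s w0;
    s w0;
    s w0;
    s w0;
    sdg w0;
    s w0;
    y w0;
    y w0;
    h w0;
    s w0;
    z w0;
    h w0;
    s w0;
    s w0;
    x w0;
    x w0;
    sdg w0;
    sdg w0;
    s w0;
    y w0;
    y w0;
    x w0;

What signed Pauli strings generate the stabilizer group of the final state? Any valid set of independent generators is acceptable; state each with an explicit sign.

The final state is stabilized by the group generated by -X; other independent generating sets are equally valid. Key observation: gates 2-5 undo each other exactly, leaving only the rest of the circuit to track.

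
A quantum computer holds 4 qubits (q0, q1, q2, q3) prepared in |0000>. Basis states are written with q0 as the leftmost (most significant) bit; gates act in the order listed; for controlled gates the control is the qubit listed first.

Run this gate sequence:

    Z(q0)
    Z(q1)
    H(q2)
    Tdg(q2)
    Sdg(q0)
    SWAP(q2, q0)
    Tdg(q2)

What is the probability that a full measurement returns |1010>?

A full measurement returns |1010> with probability 0.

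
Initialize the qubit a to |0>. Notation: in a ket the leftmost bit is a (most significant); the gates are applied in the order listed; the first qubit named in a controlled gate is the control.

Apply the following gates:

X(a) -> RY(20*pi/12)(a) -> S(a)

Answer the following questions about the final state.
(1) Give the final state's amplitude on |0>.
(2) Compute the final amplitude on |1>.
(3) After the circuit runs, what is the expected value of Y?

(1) The final state's coefficient on |0> equals -1/2.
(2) |1> carries amplitude -sqrt(3)*I/2 in the final state.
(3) In the final state, Y has expectation sqrt(3)/2.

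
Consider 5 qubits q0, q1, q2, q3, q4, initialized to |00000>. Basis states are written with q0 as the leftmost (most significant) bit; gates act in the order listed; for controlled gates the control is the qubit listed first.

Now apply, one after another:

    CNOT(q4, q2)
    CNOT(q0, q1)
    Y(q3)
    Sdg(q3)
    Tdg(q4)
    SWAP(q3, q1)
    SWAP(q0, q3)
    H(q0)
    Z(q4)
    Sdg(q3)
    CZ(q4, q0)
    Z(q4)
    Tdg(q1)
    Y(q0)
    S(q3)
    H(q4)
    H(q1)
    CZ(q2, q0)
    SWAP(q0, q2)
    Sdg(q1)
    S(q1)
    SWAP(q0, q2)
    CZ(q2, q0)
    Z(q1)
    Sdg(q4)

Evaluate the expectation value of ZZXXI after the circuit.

The expectation value of ZZXXI is 0.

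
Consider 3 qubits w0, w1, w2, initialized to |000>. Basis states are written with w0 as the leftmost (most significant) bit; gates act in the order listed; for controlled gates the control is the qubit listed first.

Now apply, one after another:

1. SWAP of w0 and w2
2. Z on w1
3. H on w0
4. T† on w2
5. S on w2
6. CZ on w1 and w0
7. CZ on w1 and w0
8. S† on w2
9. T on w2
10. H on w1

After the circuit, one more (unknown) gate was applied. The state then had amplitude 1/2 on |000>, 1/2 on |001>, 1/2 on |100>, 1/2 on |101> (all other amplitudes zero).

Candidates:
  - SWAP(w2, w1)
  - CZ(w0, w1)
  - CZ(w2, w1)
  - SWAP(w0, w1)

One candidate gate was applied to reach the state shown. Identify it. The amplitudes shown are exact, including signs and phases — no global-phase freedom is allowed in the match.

The unique candidate consistent with the amplitudes is SWAP(w2, w1). Key observation: gates 4-9 undo each other exactly, leaving only the rest of the circuit to track.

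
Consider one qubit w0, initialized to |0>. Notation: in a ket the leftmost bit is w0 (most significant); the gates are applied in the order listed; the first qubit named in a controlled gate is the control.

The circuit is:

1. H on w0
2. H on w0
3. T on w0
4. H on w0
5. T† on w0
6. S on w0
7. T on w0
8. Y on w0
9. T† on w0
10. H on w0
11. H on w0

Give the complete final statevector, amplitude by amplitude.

After the circuit, the state carries amplitude sqrt(2)/2 on |0>, sqrt(2)*exp(I*pi/4)/2 on |1>.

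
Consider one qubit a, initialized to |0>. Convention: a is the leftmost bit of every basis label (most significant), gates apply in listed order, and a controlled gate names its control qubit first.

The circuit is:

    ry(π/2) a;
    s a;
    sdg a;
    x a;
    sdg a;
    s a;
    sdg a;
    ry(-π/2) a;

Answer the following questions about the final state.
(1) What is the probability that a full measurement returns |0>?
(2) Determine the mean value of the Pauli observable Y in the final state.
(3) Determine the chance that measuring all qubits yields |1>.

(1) The probability of measuring |0> is 1/2.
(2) The observable Y averages to -1.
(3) A full measurement returns |1> with probability 1/2.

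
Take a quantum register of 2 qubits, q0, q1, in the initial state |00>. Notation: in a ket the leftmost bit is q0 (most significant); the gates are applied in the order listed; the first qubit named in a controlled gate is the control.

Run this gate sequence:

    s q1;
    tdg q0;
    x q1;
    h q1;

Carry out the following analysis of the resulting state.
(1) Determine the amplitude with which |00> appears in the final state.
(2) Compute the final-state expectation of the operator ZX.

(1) |00> carries amplitude sqrt(2)/2 in the final state.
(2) In the final state, ZX has expectation -1.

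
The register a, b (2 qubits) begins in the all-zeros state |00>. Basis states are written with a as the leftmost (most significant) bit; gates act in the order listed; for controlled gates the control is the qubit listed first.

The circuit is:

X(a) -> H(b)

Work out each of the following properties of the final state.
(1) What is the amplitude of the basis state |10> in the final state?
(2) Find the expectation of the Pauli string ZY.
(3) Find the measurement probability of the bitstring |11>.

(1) |10> carries amplitude sqrt(2)/2 in the final state.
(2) The observable ZY averages to 0.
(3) A full measurement returns |11> with probability 1/2.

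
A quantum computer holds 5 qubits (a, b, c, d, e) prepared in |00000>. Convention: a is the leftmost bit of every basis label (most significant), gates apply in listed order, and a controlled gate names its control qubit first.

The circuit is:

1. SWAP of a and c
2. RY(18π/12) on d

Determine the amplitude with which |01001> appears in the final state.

The final state's coefficient on |01001> equals 0.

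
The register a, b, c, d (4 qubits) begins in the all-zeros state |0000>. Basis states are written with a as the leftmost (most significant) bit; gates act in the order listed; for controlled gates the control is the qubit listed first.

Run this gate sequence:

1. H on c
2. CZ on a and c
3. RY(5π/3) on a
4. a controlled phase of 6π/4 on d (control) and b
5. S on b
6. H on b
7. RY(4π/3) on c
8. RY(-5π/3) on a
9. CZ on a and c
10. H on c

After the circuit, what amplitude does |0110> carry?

The final state's coefficient on |0110> equals -sqrt(6)/4.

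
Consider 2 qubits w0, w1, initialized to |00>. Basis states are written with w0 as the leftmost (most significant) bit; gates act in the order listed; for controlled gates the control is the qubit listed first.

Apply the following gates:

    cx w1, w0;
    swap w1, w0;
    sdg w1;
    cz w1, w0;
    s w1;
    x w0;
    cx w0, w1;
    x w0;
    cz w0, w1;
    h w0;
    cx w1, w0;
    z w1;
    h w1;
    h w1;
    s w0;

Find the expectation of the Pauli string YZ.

The expectation value of YZ is -1.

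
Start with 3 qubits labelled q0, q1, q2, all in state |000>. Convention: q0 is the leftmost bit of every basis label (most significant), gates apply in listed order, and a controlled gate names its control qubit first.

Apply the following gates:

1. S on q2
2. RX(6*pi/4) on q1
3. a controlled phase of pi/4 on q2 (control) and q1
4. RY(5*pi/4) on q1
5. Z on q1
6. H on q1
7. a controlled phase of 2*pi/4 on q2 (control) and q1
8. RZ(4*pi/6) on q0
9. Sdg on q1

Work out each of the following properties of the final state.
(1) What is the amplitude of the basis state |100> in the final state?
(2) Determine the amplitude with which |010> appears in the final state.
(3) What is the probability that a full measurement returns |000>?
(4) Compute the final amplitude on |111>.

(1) The final state's coefficient on |100> equals 0.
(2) |010> carries amplitude -sqrt(sqrt(2) + 2)*exp(2*I*pi/3)/4 - sqrt(2 - sqrt(2))*exp(2*I*pi/3)/4 - sqrt(2 - sqrt(2))*exp(I*pi/6)/4 + sqrt(sqrt(2) + 2)*exp(I*pi/6)/4 in the final state.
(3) Outcome |000> occurs with probability 1/2.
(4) The final state's coefficient on |111> equals 0.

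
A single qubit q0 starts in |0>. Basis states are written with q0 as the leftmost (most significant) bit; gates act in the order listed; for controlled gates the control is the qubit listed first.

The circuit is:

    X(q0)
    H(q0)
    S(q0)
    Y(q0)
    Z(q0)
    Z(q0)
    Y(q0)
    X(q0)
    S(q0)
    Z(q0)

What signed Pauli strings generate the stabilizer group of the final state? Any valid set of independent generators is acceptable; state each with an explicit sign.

The stabilizer group can be generated by +X, among other valid generating sets. Key observation: gates 4-7 undo each other exactly, leaving only the rest of the circuit to track.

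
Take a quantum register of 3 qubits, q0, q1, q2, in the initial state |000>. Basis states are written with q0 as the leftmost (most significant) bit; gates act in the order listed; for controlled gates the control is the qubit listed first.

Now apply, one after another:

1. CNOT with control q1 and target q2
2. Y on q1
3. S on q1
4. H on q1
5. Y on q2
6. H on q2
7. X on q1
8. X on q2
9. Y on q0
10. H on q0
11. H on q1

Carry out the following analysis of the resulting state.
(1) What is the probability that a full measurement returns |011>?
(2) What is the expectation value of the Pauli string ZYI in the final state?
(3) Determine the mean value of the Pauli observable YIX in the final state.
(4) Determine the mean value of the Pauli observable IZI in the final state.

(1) Outcome |011> occurs with probability 1/4.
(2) In the final state, ZYI has expectation 0.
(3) In the final state, YIX has expectation 0.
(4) In the final state, IZI has expectation -1.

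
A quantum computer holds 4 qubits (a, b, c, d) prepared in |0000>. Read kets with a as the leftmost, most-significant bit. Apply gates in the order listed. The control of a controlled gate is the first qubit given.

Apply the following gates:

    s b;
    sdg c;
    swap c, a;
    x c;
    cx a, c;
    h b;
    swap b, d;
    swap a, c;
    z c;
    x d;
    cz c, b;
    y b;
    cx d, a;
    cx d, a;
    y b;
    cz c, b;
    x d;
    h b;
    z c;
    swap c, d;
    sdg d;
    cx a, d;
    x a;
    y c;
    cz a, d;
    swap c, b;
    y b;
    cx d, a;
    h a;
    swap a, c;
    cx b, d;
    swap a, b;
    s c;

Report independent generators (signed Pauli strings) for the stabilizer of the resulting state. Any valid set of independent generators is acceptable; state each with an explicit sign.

The final state is stabilized by the group generated by +XIIX, +IXII, -IIYI, -ZIIZ; other independent generating sets are equally valid. Key observation: gates 10-17 undo each other exactly, leaving only the rest of the circuit to track.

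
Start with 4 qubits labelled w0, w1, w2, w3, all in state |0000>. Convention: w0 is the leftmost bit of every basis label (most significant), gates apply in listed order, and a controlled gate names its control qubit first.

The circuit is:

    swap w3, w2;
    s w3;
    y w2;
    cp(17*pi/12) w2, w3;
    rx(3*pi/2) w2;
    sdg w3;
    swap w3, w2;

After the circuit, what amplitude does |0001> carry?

|0001> carries amplitude -sqrt(2)*I/2 in the final state.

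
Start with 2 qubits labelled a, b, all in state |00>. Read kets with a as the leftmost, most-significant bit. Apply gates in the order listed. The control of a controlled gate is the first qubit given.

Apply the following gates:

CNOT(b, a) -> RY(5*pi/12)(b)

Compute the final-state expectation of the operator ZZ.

In the final state, ZZ has expectation -sqrt(2)/4 + sqrt(6)/4.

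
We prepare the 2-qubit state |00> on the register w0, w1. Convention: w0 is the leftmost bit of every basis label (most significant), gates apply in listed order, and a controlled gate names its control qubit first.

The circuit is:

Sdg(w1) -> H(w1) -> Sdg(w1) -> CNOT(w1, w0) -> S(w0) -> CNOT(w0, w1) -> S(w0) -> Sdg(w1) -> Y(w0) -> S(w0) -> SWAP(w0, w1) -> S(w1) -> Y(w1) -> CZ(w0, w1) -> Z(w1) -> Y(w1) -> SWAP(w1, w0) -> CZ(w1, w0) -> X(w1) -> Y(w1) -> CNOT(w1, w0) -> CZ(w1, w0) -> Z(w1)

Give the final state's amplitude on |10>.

The final state's coefficient on |10> equals -sqrt(2)/2.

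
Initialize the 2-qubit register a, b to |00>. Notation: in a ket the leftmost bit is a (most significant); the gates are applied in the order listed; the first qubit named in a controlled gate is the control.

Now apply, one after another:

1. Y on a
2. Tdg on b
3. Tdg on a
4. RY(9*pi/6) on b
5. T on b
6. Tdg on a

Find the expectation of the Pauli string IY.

The expectation value of IY is -sqrt(2)/2.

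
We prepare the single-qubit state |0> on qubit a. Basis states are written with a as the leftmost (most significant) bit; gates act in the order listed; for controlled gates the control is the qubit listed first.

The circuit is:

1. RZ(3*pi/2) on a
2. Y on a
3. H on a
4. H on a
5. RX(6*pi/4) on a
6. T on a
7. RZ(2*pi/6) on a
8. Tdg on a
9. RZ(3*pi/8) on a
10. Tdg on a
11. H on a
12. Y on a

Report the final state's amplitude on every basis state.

The final amplitudes are (-exp(13*I*pi/24) + I)*exp(41*I*pi/48)/2 on |0>, (exp(13*I*pi/24) + I)*exp(41*I*pi/48)/2 on |1>.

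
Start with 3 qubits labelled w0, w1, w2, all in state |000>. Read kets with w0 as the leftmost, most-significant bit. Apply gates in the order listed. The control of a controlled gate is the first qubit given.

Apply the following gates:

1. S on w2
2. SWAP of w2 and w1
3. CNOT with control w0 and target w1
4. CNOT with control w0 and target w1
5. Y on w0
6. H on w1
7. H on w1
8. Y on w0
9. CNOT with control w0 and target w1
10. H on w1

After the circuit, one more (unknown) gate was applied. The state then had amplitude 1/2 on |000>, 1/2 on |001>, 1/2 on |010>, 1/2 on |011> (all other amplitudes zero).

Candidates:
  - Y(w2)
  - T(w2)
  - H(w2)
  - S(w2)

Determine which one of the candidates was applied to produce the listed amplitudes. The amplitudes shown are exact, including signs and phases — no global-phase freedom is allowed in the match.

The applied gate was H(w2). Key observation: steps 4-9 multiply out to the identity, so the circuit reduces to the remaining gates.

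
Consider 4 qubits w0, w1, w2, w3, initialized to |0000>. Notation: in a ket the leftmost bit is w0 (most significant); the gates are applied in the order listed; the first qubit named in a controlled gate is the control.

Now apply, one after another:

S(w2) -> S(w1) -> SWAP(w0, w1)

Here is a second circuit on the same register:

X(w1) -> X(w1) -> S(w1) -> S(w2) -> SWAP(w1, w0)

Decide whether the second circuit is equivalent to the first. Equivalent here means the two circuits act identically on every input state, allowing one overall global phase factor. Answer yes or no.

Yes — the two circuits implement the same unitary up to a global phase.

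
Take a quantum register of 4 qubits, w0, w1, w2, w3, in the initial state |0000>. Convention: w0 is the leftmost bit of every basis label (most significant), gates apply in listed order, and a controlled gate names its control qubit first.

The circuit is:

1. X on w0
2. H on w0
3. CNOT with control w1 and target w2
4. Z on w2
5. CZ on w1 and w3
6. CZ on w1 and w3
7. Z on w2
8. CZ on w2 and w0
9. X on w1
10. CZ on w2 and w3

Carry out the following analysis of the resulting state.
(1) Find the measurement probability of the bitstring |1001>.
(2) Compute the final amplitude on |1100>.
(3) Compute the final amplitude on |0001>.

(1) The probability of measuring |1001> is 0. Key observation: gates 4-7 undo each other exactly, leaving only the rest of the circuit to track.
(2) The amplitude on |1100> is -sqrt(2)/2.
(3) The final state's coefficient on |0001> equals 0.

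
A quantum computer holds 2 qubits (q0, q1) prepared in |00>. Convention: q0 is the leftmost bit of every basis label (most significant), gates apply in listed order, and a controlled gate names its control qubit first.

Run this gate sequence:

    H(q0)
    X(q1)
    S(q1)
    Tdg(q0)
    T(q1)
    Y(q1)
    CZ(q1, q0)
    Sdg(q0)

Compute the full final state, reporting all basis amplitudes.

The final amplitudes are sqrt(2)*exp(I*pi/4)/2 on |00>, 0 on |01>, -sqrt(2)*I/2 on |10>, 0 on |11>.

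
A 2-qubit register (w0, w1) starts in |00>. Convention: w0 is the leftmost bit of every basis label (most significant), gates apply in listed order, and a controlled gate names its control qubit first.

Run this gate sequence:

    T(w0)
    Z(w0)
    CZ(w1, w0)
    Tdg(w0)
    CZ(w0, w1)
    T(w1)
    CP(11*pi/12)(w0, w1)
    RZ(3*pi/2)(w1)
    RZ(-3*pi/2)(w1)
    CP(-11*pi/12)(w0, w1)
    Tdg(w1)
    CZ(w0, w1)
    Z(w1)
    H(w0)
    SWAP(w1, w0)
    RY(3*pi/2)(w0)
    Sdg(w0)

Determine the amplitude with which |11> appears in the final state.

The amplitude on |11> is -I/2. Key observation: the block from step 5 through step 12 cancels to the identity and can be dropped.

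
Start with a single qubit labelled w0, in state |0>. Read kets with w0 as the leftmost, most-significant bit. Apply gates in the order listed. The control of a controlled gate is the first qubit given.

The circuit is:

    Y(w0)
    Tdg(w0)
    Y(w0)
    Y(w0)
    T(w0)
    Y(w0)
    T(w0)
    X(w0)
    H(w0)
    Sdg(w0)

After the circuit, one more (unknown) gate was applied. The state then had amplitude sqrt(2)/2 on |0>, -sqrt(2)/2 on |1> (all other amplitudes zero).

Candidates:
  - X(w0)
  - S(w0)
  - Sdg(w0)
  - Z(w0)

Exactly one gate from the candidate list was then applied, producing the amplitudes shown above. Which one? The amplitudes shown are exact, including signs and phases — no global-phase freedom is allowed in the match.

The unique candidate consistent with the amplitudes is S(w0). Key observation: the block from step 1 through step 6 cancels to the identity and can be dropped.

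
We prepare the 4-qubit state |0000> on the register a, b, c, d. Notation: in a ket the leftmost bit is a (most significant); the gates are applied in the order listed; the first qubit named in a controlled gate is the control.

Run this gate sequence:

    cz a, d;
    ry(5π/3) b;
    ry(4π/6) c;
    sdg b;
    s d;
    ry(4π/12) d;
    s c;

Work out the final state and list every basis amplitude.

The resulting statevector has amplitude -3/8 on |0000>, -sqrt(3)/8 on |0001>, -3*sqrt(3)*I/8 on |0010>, -3*I/8 on |0011>, -sqrt(3)*I/8 on |0100>, -I/8 on |0101>, 3/8 on |0110>, sqrt(3)/8 on |0111>, 0 on |1000>, 0 on |1001>, 0 on |1010>, 0 on |1011>, 0 on |1100>, 0 on |1101>, 0 on |1110>, 0 on |1111>.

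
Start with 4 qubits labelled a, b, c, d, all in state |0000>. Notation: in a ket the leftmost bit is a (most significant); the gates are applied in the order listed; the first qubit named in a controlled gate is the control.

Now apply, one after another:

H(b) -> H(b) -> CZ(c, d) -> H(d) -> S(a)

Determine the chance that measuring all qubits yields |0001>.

A full measurement returns |0001> with probability 1/2.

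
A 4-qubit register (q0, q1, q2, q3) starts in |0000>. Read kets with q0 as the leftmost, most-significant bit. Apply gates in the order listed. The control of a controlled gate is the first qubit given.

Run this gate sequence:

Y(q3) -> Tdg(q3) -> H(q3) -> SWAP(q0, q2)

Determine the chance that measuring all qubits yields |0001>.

The probability of measuring |0001> is 1/2.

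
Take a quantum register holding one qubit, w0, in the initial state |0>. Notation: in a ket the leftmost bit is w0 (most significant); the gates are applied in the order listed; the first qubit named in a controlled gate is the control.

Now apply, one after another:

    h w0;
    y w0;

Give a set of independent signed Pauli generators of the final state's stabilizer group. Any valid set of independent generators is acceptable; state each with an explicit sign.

The stabilizer group can be generated by -X, among other valid generating sets.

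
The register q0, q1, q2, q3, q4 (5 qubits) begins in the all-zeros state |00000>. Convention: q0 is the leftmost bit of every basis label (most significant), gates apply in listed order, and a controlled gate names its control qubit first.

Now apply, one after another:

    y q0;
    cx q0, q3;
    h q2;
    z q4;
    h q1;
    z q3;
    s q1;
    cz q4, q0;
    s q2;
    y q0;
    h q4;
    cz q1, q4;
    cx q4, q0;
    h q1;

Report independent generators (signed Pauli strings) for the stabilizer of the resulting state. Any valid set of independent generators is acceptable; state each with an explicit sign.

The final state is stabilized by the group generated by -XZIIY, -IYIIZ, +IIYII, +ZIIIZ, -IIIZI; other independent generating sets are equally valid.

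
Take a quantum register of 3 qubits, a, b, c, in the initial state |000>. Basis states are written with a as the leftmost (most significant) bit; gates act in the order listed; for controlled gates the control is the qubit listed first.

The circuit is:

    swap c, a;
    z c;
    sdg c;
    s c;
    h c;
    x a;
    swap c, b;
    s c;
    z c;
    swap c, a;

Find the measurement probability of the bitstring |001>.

A full measurement returns |001> with probability 1/2.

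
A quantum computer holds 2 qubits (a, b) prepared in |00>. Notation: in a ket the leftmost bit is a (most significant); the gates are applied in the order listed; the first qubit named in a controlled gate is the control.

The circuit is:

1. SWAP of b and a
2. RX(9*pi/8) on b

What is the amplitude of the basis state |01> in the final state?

The amplitude on |01> is -I*cos(pi/16).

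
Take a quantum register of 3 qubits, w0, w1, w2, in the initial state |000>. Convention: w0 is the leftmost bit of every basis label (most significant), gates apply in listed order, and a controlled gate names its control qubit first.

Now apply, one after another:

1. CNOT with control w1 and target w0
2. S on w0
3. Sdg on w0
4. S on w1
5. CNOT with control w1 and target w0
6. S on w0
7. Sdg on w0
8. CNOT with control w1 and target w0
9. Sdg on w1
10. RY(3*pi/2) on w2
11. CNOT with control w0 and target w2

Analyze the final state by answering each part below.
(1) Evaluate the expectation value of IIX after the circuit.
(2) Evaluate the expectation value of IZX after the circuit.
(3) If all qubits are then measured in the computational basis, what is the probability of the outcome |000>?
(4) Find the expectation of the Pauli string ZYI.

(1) The expectation value of IIX is -1. Key observation: the block from step 4 through step 9 cancels to the identity and can be dropped.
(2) The expectation value of IZX is -1.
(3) The probability of measuring |000> is 1/2.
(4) The observable ZYI averages to 0.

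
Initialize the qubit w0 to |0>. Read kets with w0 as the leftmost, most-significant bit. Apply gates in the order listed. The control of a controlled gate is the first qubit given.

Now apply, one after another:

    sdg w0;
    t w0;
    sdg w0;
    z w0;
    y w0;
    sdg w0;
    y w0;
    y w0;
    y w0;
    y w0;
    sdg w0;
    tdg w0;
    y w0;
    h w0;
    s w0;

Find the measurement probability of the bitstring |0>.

Outcome |0> occurs with probability 1/2. Key observation: steps 7-10 multiply out to the identity, so the circuit reduces to the remaining gates.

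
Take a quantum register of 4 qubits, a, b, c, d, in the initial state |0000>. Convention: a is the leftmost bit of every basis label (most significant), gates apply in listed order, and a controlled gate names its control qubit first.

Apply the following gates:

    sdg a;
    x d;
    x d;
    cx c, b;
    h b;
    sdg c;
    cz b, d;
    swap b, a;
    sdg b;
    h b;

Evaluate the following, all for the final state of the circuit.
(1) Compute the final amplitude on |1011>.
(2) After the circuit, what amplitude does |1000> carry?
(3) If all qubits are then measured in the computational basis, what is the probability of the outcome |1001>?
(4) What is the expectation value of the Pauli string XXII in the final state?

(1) The amplitude on |1011> is 0. Key observation: steps 2-3 multiply out to the identity, so the circuit reduces to the remaining gates.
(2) The final state's coefficient on |1000> equals 1/2.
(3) The probability of measuring |1001> is 0.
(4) The expectation value of XXII is 1.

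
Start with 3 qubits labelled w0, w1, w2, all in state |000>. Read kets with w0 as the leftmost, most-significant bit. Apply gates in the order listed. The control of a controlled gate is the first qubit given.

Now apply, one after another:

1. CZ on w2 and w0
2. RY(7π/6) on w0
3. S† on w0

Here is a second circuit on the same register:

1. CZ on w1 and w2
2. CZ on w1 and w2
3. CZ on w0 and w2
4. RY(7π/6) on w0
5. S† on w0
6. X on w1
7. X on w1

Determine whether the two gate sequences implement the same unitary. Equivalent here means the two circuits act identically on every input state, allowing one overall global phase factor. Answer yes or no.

Yes, they are equivalent — the unitaries differ by at most a global phase.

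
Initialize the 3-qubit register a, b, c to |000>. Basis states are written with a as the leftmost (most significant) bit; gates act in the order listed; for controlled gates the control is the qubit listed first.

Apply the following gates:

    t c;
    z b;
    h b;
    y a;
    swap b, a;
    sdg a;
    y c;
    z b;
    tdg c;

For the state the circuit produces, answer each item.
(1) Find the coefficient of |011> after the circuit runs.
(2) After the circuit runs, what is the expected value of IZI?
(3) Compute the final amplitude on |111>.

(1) The amplitude on |011> is -sqrt(2)*exp(3*I*pi/4)/2.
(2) In the final state, IZI has expectation -1.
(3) The amplitude on |111> is -sqrt(2)*exp(I*pi/4)/2.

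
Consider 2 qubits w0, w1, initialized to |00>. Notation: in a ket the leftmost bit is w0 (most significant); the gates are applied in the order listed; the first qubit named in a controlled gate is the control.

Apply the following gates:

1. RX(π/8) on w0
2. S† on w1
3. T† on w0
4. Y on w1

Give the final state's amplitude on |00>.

|00> carries amplitude 0 in the final state.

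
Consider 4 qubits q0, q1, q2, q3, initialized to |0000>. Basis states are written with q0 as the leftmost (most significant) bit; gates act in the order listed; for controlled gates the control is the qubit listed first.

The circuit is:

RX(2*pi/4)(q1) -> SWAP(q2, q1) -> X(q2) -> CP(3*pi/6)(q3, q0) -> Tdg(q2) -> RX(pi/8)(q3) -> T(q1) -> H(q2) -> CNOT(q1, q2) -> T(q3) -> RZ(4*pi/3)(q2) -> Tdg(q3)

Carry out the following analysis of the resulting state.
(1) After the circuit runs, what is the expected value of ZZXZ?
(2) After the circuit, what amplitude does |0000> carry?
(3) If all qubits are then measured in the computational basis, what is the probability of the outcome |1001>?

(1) The observable ZZXZ averages to -sqrt(6*sqrt(2) + 12)/8.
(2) |0000> carries amplitude (-exp(I*pi/12) + exp(5*I*pi/6))*cos(pi/16)/2 in the final state.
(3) The probability of measuring |1001> is 0.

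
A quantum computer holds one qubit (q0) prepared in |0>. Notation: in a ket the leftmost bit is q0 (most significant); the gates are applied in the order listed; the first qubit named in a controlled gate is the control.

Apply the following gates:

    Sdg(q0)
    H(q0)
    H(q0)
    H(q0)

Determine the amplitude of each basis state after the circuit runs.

The final amplitudes are sqrt(2)/2 on |0>, sqrt(2)/2 on |1>.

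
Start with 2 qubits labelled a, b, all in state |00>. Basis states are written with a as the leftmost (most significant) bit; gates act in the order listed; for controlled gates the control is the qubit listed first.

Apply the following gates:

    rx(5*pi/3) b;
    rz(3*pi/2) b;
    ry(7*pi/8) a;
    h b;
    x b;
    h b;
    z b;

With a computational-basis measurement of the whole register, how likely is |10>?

A full measurement returns |10> with probability 3*sqrt(sqrt(2) + 2)/16 + 3/8. Key observation: the block from step 4 through step 7 cancels to the identity and can be dropped.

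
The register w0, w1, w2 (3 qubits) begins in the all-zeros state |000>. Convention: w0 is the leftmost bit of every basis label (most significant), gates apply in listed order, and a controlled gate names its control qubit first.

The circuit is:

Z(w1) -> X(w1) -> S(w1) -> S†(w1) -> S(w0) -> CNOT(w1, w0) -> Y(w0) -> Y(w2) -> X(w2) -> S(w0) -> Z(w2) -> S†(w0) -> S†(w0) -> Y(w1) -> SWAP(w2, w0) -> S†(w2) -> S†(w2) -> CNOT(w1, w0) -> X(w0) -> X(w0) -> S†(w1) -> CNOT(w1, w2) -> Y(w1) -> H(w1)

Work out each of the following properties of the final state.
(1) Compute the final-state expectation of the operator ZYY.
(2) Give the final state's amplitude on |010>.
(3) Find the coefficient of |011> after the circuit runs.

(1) The expectation value of ZYY is 0.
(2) The amplitude on |010> is -sqrt(2)/2.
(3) The amplitude on |011> is 0.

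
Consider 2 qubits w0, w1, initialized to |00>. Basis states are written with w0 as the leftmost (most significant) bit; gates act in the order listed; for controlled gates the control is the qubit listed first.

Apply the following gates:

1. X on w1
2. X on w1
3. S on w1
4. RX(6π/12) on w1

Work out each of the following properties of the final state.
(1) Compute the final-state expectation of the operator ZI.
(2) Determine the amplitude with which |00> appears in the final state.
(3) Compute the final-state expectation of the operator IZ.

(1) In the final state, ZI has expectation 1. Key observation: steps 1-2 multiply out to the identity, so the circuit reduces to the remaining gates.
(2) The amplitude on |00> is sqrt(2)/2.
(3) The expectation value of IZ is 0.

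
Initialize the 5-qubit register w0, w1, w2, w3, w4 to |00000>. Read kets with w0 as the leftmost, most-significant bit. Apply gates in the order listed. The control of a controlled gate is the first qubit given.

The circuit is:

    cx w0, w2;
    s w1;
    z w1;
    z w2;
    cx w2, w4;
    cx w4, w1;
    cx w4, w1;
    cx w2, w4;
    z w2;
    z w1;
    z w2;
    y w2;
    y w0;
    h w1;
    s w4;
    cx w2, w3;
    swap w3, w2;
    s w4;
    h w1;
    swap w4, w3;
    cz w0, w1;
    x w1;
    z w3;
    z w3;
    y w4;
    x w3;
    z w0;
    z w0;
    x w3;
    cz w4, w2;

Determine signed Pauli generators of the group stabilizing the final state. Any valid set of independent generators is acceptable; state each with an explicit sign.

One valid set of independent stabilizer generators is -ZIIII, -IZIII, -IIZII, +IIIZI, +IIIIZ (any independent generating set of the same group is equally correct). Key observation: the block from step 3 through step 10 cancels to the identity and can be dropped.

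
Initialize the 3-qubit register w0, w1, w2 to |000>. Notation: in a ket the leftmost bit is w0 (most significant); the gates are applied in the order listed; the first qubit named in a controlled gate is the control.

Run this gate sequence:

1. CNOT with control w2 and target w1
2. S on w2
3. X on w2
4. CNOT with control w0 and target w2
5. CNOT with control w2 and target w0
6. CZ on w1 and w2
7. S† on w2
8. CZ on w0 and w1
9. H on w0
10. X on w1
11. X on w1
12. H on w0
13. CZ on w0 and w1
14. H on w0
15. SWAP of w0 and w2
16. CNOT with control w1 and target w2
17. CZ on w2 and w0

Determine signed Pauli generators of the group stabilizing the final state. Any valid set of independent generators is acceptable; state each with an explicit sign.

One valid set of independent stabilizer generators is +IIX, -ZII, +IZI (any independent generating set of the same group is equally correct). Key observation: the block from step 8 through step 13 cancels to the identity and can be dropped.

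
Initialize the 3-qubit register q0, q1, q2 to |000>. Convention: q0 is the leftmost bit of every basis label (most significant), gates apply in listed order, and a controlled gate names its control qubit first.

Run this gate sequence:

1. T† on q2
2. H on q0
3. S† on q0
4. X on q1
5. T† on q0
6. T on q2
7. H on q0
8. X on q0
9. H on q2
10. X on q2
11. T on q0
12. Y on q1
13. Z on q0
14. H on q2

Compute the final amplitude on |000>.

The amplitude on |000> is -I/2 - exp(3*I*pi/4)/2.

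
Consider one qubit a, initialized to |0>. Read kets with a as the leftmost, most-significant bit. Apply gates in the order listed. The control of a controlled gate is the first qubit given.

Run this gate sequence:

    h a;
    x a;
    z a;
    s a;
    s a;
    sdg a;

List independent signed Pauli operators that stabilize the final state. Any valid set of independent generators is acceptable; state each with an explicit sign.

One valid set of independent stabilizer generators is -Y (any independent generating set of the same group is equally correct).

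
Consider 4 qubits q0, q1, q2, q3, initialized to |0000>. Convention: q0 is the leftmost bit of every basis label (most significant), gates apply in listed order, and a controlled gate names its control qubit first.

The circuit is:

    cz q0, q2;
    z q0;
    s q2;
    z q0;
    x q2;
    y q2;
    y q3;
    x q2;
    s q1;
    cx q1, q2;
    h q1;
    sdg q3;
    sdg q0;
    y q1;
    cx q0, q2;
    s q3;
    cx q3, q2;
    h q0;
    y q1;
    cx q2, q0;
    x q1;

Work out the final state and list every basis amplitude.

The final amplitudes are 1/2 on |0001>, 1/2 on |0101>, 1/2 on |1001>, 1/2 on |1101>, and 0 on every other basis state.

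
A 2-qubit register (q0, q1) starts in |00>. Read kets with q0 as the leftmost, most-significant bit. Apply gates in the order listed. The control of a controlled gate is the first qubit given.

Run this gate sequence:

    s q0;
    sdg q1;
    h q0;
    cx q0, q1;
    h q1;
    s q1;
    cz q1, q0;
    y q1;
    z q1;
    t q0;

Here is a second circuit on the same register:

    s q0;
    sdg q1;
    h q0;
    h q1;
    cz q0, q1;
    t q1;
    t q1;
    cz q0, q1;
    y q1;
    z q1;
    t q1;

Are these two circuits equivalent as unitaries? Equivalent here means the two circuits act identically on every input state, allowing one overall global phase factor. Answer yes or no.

No — the two circuits implement different unitaries, even allowing a global phase.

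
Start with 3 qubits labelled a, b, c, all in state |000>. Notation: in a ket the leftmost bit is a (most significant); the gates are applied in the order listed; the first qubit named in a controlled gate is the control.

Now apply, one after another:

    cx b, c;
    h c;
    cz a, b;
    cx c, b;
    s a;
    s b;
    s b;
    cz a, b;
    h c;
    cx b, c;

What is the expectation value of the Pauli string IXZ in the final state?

The observable IXZ averages to 1.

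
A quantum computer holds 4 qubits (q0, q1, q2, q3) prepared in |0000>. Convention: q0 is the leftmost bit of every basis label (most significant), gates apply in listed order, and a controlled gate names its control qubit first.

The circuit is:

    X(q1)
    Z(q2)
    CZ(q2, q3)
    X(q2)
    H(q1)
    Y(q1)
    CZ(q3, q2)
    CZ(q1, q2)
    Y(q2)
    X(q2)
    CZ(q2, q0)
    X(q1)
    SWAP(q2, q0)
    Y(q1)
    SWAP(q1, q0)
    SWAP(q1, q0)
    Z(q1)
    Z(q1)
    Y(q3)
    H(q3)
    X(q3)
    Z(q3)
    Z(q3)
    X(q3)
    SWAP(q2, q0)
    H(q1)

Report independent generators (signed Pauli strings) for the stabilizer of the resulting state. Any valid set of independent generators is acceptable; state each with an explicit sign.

One valid set of independent stabilizer generators is -IIIX, +ZIII, +IZII, -IIZI (any independent generating set of the same group is equally correct).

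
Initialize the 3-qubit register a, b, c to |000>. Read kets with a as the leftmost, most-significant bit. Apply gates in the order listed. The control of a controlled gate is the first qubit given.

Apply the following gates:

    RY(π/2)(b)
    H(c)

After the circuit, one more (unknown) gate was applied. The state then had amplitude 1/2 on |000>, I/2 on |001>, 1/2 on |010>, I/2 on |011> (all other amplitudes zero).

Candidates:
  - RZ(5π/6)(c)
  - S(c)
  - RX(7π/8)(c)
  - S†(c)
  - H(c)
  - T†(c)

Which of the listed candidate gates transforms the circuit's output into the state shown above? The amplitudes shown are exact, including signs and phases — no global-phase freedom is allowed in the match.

It was S(c) that produced the state shown.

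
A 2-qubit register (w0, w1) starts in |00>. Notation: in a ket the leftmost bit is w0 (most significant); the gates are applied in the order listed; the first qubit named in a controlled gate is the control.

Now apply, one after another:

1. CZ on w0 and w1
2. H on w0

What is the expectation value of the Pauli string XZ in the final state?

The observable XZ averages to 1.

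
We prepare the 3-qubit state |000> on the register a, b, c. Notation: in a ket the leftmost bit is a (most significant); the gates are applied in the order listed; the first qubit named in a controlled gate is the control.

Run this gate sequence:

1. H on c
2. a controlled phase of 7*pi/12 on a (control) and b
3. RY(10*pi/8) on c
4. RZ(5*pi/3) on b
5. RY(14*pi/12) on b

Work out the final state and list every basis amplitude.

After the circuit, the state carries amplitude (-sqrt(3*sqrt(2) + 6)/8 - sqrt(6 - 3*sqrt(2))/8 + sqrt(2 - sqrt(2))/8 + sqrt(sqrt(2) + 2)/8)*exp(I*pi/6) on |000>, (-sqrt(sqrt(2) + 2)/8 - sqrt(6 - 3*sqrt(2))/8 + sqrt(2 - sqrt(2))/8 + sqrt(3*sqrt(2) + 6)/8)*exp(I*pi/6) on |001>, (sqrt(2 - sqrt(2))/8 + sqrt(6 - 3*sqrt(2))/8 + sqrt(sqrt(2) + 2)/8 + sqrt(3*sqrt(2) + 6)/8)*exp(I*pi/6) on |010>, (-sqrt(3*sqrt(2) + 6)/8 - sqrt(sqrt(2) + 2)/8 + sqrt(2 - sqrt(2))/8 + sqrt(6 - 3*sqrt(2))/8)*exp(I*pi/6) on |011>, 0 on |100>, 0 on |101>, 0 on |110>, 0 on |111>.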